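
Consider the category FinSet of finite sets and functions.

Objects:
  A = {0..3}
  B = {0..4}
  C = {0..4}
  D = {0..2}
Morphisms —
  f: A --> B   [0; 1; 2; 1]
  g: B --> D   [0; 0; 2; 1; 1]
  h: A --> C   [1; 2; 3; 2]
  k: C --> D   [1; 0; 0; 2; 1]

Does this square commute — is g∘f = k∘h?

Along f;g (path 1):
  0 f-->0 g-->0
  1 f-->1 g-->0
  2 f-->2 g-->2
  3 f-->1 g-->0
  result₁ = [0; 0; 2; 0]
Along h;k (path 2):
  0 h-->1 k-->0
  1 h-->2 k-->0
  2 h-->3 k-->2
  3 h-->2 k-->0
  result₂ = [0; 0; 2; 0]
Equal? YES — commutes

Answer: COMMUTES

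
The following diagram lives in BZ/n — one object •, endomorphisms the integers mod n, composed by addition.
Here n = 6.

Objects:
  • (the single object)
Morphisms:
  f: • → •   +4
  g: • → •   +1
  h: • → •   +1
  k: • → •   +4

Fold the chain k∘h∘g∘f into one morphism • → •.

  0 +4≡4 +1≡5 +1≡0 +4≡4  (mod 6)
composite: +4

Answer: +4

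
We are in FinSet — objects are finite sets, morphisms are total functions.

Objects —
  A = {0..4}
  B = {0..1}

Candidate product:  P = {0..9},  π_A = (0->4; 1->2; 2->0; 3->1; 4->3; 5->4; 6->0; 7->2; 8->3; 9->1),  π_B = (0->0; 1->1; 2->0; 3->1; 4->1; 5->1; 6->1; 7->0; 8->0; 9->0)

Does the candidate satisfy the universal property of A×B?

Answer: VALID PRODUCT

Trace:
|A|·|B| = 5·2 = 10;  |P| = 10
Check the pairing map k ↦ (π_A(k), π_B(k)):
  0 -> (4,0)
  1 -> (2,1)
  2 -> (0,0)
  3 -> (1,1)
  4 -> (3,1)
  5 -> (4,1)
  6 -> (0,1)
  7 -> (2,0)
  8 -> (3,0)
  9 -> (1,0)
distinct pairs in image: 10 / 10 needed
  → bijection onto A×B; projections well-typed.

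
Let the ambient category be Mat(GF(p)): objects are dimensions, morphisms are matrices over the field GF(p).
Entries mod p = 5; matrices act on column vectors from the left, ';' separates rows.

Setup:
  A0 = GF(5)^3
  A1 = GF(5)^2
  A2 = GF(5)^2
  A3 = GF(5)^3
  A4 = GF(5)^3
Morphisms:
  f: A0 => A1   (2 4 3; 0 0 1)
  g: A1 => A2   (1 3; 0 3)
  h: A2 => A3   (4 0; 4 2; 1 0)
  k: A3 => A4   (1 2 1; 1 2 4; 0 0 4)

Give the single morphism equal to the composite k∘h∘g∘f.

  e0=[1,0,0] f=>[2,0] g=>[2,0] h=>[3,3,2] k=>[1,2,3]
  e1=[0,1,0] f=>[4,0] g=>[4,0] h=>[1,1,4] k=>[2,4,1]
  e2=[0,0,1] f=>[3,1] g=>[1,3] h=>[4,0,1] k=>[0,3,4]
composite: (1 2 0; 2 4 3; 3 1 4)

Answer: (1 2 0; 2 4 3; 3 1 4)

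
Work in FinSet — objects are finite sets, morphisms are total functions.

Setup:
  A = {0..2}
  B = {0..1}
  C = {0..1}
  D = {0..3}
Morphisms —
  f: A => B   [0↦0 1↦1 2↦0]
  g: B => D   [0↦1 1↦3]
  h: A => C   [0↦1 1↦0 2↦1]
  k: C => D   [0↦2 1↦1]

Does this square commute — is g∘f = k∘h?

Answer: DOES NOT COMMUTE

Trace:
1) trace f;g:
  0 f=>0 g=>1
  1 f=>1 g=>3
  2 f=>0 g=>1
  composite₁ = [0↦1 1↦3 2↦1]
2) trace h;k:
  0 h=>1 k=>1
  1 h=>0 k=>2
  2 h=>1 k=>1
  composite₂ = [0↦1 1↦2 2↦1]
Equal? distinct morphisms ✗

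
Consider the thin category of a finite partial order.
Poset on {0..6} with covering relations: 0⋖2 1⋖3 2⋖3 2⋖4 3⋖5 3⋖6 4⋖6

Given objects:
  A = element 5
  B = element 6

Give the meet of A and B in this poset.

Answer: A∧B = 3

Work:
Lower bounds of A=5 and B=6: {0,1,2,3}
  0 ⊑ 3
  1 ⊑ 3
  2 ⊑ 3
  3 ⊑ 3
glb = 3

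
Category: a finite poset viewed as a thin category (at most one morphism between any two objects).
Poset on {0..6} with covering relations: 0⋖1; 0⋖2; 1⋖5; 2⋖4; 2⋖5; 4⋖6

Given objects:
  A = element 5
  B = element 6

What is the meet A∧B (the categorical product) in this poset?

Common predecessors of 5,6: {0,2}
  0 <= 2
  2 <= 2
glb = 2

Answer: A∧B = 2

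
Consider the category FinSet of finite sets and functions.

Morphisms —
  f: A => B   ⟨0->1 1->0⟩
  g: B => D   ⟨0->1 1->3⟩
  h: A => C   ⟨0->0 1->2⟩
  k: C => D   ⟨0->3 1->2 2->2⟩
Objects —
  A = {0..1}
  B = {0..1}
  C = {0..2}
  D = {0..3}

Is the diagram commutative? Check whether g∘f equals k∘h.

Along f;g (path 1):
  0 f=>1 g=>3
  1 f=>0 g=>1
  result₁ = ⟨0->3 1->1⟩
Along h;k (path 2):
  0 h=>0 k=>3
  1 h=>2 k=>2
  result₂ = ⟨0->3 1->2⟩
Equal? NO — does not commute

Answer: DOES NOT COMMUTE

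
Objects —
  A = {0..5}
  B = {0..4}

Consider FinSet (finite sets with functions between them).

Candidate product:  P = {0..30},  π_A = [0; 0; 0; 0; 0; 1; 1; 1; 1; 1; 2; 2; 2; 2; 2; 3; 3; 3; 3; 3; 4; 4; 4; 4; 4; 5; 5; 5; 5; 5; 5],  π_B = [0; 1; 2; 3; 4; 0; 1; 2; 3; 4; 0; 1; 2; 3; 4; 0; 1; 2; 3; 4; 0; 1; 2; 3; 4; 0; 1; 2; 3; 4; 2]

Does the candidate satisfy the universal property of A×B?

Answer: NOT A VALID PRODUCT — |P|=31 ≠ |A|·|B|=30

Work:
|A|·|B| = 6·5 = 30;  |P| = 31
  → cardinalities differ; no bijection possible.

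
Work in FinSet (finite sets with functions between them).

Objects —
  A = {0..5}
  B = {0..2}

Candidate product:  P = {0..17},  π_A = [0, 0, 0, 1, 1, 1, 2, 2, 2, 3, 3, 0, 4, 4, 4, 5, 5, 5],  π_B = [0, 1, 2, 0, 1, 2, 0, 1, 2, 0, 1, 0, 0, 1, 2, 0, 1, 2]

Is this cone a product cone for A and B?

Answer: NOT A VALID PRODUCT — duplicate pair at indices 0,11

Trace:
|A|·|B| = 6·3 = 18;  |P| = 18
Check the pairing map k ↦ (π_A(k), π_B(k)):
  0 -> (0,0)
  1 -> (0,1)
  2 -> (0,2)
  3 -> (1,0)
  4 -> (1,1)
  5 -> (1,2)
  6 -> (2,0)
  7 -> (2,1)
  8 -> (2,2)
  9 -> (3,0)
  10 -> (3,1)
  11 -> (0,0)  ✗ repeats pair of k=0
  12 -> (4,0)
  13 -> (4,1)
  14 -> (4,2)
  15 -> (5,0)
  16 -> (5,1)
  17 -> (5,2)
distinct pairs in image: 17 / 18 needed
  → (0,0) hit at k=0 and k=11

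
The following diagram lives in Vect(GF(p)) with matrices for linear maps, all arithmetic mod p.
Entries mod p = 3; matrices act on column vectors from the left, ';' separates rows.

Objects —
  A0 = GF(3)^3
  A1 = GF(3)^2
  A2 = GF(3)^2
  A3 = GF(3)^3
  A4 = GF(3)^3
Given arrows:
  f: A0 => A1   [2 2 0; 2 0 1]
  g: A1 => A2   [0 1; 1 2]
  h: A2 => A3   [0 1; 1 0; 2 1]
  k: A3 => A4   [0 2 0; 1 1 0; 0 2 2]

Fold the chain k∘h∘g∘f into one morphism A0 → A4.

  e0=[1,0,0] f=>[2,2] g=>[2,0] h=>[0,2,1] k=>[1,2,0]
  e1=[0,1,0] f=>[2,0] g=>[0,2] h=>[2,0,2] k=>[0,2,1]
  e2=[0,0,1] f=>[0,1] g=>[1,2] h=>[2,1,1] k=>[2,0,1]
result: [1 0 2; 2 2 0; 0 1 1]

Answer: [1 0 2; 2 2 0; 0 1 1]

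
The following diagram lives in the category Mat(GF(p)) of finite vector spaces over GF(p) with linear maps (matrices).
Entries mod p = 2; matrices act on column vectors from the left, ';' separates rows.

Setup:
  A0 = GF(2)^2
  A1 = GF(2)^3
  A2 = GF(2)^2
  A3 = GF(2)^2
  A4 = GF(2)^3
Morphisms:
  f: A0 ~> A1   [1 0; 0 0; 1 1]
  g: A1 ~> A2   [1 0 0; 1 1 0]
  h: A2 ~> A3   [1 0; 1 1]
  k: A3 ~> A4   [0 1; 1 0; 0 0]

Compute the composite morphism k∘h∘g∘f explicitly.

  e0=(1,0) f~>(1,0,1) g~>(1,1) h~>(1,0) k~>(0,1,0)
  e1=(0,1) f~>(0,0,1) g~>(0,0) h~>(0,0) k~>(0,0,0)
result: [0 0; 1 0; 0 0]

Answer: [0 0; 1 0; 0 0]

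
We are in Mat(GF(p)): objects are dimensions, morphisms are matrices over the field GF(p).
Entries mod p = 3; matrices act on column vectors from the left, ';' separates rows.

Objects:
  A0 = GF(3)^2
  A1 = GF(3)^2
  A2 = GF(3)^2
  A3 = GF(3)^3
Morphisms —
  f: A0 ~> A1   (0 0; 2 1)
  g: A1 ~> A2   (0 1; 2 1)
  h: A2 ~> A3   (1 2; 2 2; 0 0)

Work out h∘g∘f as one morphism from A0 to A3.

Answer: (0 0; 2 1; 0 0)

Work:
  e0=⟨1,0⟩ f~>⟨0,2⟩ g~>⟨2,2⟩ h~>⟨0,2,0⟩
  e1=⟨0,1⟩ f~>⟨0,1⟩ g~>⟨1,1⟩ h~>⟨0,1,0⟩
result: (0 0; 2 1; 0 0)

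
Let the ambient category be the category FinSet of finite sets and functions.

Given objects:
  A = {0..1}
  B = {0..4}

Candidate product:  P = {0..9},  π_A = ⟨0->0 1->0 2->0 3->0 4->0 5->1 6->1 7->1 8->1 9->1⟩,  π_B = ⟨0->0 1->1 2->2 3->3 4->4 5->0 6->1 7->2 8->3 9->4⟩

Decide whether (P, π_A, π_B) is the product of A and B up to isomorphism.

Answer: VALID PRODUCT

Work:
|A|·|B| = 2·5 = 10;  |P| = 10
Check the pairing map k ↦ (π_A(k), π_B(k)):
  0 -> (0,0)
  1 -> (0,1)
  2 -> (0,2)
  3 -> (0,3)
  4 -> (0,4)
  5 -> (1,0)
  6 -> (1,1)
  7 -> (1,2)
  8 -> (1,3)
  9 -> (1,4)
distinct pairs in image: 10 / 10 needed
  → bijection onto A×B; projections well-typed.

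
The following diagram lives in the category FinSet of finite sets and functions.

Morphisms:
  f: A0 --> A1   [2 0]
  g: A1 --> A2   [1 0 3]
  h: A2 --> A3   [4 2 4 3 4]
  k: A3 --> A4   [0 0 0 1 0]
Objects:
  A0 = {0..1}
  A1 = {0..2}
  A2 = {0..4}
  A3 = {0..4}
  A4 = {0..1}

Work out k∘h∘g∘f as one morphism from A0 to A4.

Answer: [1 0]

Work:
  0 f-->2 g-->3 h-->3 k-->1
  1 f-->0 g-->1 h-->2 k-->0
result: [1 0]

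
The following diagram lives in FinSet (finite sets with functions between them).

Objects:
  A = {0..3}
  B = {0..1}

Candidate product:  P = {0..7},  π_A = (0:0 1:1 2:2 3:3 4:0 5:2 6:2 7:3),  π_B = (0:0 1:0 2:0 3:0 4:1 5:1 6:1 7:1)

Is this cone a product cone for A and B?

Answer: NOT A VALID PRODUCT — duplicate pair at indices 6,5

Trace:
|A|·|B| = 4·2 = 8;  |P| = 8
Check the pairing map k ↦ (π_A(k), π_B(k)):
  0 : (0,0)
  1 : (1,0)
  2 : (2,0)
  3 : (3,0)
  4 : (0,1)
  5 : (2,1)
  6 : (2,1)  ✗ repeats pair of k=5
  7 : (3,1)
distinct pairs in image: 7 / 8 needed
  → (2,1) hit at k=5 and k=6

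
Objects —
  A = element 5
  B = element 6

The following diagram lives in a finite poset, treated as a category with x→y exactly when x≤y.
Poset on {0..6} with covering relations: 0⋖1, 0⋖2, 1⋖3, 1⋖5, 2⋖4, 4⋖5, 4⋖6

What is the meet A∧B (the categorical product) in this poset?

{x : x<=A ∧ x<=B} = {0,2,4}  (A=5, B=6)
  0 <= 4
  2 <= 4
  4 <= 4
glb = 4

Answer: A∧B = 4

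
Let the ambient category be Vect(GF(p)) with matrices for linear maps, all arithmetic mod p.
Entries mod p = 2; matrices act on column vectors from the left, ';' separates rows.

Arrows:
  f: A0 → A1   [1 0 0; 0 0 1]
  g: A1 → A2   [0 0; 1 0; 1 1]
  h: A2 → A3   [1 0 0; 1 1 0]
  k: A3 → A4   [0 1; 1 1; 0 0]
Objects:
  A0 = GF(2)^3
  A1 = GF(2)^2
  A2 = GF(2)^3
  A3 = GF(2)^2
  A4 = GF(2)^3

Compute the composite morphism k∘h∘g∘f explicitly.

  e0=(1,0,0) f→(1,0) g→(0,1,1) h→(0,1) k→(1,1,0)
  e1=(0,1,0) f→(0,0) g→(0,0,0) h→(0,0) k→(0,0,0)
  e2=(0,0,1) f→(0,1) g→(0,0,1) h→(0,0) k→(0,0,0)
composite: [1 0 0; 1 0 0; 0 0 0]

Answer: [1 0 0; 1 0 0; 0 0 0]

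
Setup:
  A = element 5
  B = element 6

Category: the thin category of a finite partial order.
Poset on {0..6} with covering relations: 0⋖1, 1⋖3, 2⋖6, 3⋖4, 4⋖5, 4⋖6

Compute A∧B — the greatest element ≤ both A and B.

Answer: A∧B = 4

Work:
Lower bounds of A=5 and B=6: {0,1,3,4}
  0 ≤ 4
  1 ≤ 4
  3 ≤ 4
  4 ≤ 4
glb = 4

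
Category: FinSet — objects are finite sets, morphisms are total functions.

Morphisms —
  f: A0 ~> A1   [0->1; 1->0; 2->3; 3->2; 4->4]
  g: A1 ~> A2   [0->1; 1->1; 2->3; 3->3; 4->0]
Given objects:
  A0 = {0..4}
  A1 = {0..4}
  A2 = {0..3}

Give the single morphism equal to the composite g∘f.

  0 f~>1 g~>1
  1 f~>0 g~>1
  2 f~>3 g~>3
  3 f~>2 g~>3
  4 f~>4 g~>0
result: [0->1; 1->1; 2->3; 3->3; 4->0]

Answer: [0->1; 1->1; 2->3; 3->3; 4->0]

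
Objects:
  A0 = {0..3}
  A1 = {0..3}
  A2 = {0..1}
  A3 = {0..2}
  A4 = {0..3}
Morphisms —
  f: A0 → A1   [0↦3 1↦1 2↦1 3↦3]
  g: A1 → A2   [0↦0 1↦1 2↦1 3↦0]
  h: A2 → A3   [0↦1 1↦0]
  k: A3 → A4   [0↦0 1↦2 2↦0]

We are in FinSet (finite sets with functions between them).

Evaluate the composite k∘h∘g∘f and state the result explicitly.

  0 f→3 g→0 h→1 k→2
  1 f→1 g→1 h→0 k→0
  2 f→1 g→1 h→0 k→0
  3 f→3 g→0 h→1 k→2
composite: [0↦2 1↦0 2↦0 3↦2]

Answer: [0↦2 1↦0 2↦0 3↦2]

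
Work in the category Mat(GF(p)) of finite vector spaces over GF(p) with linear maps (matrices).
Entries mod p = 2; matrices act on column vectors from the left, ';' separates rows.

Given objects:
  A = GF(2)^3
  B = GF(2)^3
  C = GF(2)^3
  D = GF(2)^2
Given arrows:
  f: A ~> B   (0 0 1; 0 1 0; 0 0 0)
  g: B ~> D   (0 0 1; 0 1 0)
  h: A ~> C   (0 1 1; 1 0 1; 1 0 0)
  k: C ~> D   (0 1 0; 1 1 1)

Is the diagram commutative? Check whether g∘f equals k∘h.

Answer: DOES NOT COMMUTE

Work:
Path 1 = f;g:
  e0=⟨1,0,0⟩ f~>⟨0,0,0⟩ g~>⟨0,0⟩
  e1=⟨0,1,0⟩ f~>⟨0,1,0⟩ g~>⟨0,1⟩
  e2=⟨0,0,1⟩ f~>⟨1,0,0⟩ g~>⟨0,0⟩
  ⟦path⟧₁ = (0 0 0; 0 1 0)
Path 2 = h;k:
  e0=⟨1,0,0⟩ h~>⟨0,1,1⟩ k~>⟨1,0⟩
  e1=⟨0,1,0⟩ h~>⟨1,0,0⟩ k~>⟨0,1⟩
  e2=⟨0,0,1⟩ h~>⟨1,1,0⟩ k~>⟨1,0⟩
  ⟦path⟧₂ = (1 0 1; 0 1 0)
Equal? distinct morphisms ✗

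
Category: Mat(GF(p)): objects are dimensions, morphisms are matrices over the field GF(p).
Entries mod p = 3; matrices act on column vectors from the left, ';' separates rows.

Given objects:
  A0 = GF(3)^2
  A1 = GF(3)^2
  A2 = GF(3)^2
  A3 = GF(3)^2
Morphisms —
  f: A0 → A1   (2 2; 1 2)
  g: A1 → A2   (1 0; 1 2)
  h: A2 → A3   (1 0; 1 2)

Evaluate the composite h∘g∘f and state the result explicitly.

  e0=[1,0] f→[2,1] g→[2,1] h→[2,1]
  e1=[0,1] f→[2,2] g→[2,0] h→[2,2]
result: (2 2; 1 2)

Answer: (2 2; 1 2)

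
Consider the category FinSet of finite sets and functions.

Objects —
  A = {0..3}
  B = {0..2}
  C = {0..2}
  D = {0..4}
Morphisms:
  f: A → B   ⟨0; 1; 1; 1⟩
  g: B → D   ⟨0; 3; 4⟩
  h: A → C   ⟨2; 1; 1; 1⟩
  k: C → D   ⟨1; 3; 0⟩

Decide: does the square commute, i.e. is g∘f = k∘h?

1) trace f;g:
  0 f→0 g→0
  1 f→1 g→3
  2 f→1 g→3
  3 f→1 g→3
  composite₁ = ⟨0; 3; 3; 3⟩
2) trace h;k:
  0 h→2 k→0
  1 h→1 k→3
  2 h→1 k→3
  3 h→1 k→3
  composite₂ = ⟨0; 3; 3; 3⟩
Equal? same morphism ✓

Answer: COMMUTES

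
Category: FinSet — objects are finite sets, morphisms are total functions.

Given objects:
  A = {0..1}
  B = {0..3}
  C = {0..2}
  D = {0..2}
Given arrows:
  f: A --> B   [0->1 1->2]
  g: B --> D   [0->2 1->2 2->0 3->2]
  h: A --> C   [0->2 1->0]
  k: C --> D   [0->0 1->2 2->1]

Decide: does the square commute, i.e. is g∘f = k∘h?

1) trace f;g:
  0 f-->1 g-->2
  1 f-->2 g-->0
  ⟦path⟧₁ = [0->2 1->0]
2) trace h;k:
  0 h-->2 k-->1
  1 h-->0 k-->0
  ⟦path⟧₂ = [0->1 1->0]
Equal? differ; not commutative

Answer: DOES NOT COMMUTE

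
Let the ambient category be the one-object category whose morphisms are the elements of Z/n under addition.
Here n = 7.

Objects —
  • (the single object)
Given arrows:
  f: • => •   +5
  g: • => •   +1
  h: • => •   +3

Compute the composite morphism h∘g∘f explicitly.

  0 +5≡5 +1≡6 +3≡2  (mod 7)
result: +2

Answer: +2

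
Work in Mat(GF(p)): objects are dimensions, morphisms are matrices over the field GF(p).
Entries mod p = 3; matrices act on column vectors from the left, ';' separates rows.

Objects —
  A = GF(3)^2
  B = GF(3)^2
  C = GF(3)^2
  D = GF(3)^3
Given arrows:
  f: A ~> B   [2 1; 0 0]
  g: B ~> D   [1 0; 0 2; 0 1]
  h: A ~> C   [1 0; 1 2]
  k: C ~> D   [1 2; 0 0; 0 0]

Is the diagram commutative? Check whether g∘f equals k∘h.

Path 1 = f;g:
  e0=⟨1,0⟩ f~>⟨2,0⟩ g~>⟨2,0,0⟩
  e1=⟨0,1⟩ f~>⟨1,0⟩ g~>⟨1,0,0⟩
  ⟦path⟧₁ = [2 1; 0 0; 0 0]
Path 2 = h;k:
  e0=⟨1,0⟩ h~>⟨1,1⟩ k~>⟨0,0,0⟩
  e1=⟨0,1⟩ h~>⟨0,2⟩ k~>⟨1,0,0⟩
  ⟦path⟧₂ = [0 1; 0 0; 0 0]
Equal? differ; not commutative

Answer: DOES NOT COMMUTE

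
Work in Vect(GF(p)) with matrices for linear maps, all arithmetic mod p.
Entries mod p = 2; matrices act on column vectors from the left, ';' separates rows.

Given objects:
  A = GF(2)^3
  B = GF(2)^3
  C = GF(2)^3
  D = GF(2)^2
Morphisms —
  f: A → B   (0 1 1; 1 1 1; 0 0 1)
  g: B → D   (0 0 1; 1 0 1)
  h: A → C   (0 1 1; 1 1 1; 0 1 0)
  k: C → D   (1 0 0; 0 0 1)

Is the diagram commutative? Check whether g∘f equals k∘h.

Answer: DOES NOT COMMUTE

Derivation:
1) trace f;g:
  e0=⟨1,0,0⟩ f→⟨0,1,0⟩ g→⟨0,0⟩
  e1=⟨0,1,0⟩ f→⟨1,1,0⟩ g→⟨0,1⟩
  e2=⟨0,0,1⟩ f→⟨1,1,1⟩ g→⟨1,0⟩
  ⟦path⟧₁ = (0 0 1; 0 1 0)
2) trace h;k:
  e0=⟨1,0,0⟩ h→⟨0,1,0⟩ k→⟨0,0⟩
  e1=⟨0,1,0⟩ h→⟨1,1,1⟩ k→⟨1,1⟩
  e2=⟨0,0,1⟩ h→⟨1,1,0⟩ k→⟨1,0⟩
  ⟦path⟧₂ = (0 1 1; 0 1 0)
Equal? NO — does not commute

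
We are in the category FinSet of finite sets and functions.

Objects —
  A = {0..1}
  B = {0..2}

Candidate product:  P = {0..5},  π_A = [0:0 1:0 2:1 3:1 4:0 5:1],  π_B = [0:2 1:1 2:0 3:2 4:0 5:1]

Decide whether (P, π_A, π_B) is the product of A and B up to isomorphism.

|A|·|B| = 2·3 = 6;  |P| = 6
Check the pairing map k ↦ (π_A(k), π_B(k)):
  0 : (0,2)
  1 : (0,1)
  2 : (1,0)
  3 : (1,2)
  4 : (0,0)
  5 : (1,1)
distinct pairs in image: 6 / 6 needed
  → bijection onto A×B; projections well-typed.

Answer: VALID PRODUCT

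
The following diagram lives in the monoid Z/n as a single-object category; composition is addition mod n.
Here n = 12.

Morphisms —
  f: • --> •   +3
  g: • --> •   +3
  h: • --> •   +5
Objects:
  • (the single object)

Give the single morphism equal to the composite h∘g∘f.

Answer: +11

Derivation:
  0 +3≡3 +3≡6 +5≡11  (mod 12)
composite: +11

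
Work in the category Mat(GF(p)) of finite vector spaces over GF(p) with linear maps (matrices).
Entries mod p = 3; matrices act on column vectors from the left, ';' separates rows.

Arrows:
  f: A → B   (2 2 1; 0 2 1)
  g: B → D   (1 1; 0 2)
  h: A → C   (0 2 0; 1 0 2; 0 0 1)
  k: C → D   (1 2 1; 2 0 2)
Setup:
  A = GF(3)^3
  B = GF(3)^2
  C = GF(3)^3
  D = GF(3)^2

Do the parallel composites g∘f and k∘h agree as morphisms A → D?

Answer: DOES NOT COMMUTE

Work:
1) trace f;g:
  e0=(1,0,0) f→(2,0) g→(2,0)
  e1=(0,1,0) f→(2,2) g→(1,1)
  e2=(0,0,1) f→(1,1) g→(2,2)
  result₁ = (2 1 2; 0 1 2)
2) trace h;k:
  e0=(1,0,0) h→(0,1,0) k→(2,0)
  e1=(0,1,0) h→(2,0,0) k→(2,1)
  e2=(0,0,1) h→(0,2,1) k→(2,2)
  result₂ = (2 2 2; 0 1 2)
Equal? differ; not commutative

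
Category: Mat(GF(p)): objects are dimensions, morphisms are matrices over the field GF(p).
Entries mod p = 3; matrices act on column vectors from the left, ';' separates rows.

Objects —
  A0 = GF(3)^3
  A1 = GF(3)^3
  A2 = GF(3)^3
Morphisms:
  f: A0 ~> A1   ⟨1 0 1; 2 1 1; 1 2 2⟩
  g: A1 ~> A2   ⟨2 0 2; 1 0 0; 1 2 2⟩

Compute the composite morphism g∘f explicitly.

Answer: ⟨1 1 0; 1 0 1; 1 0 1⟩

Derivation:
  e0=(1,0,0) f~>(1,2,1) g~>(1,1,1)
  e1=(0,1,0) f~>(0,1,2) g~>(1,0,0)
  e2=(0,0,1) f~>(1,1,2) g~>(0,1,1)
composite: ⟨1 1 0; 1 0 1; 1 0 1⟩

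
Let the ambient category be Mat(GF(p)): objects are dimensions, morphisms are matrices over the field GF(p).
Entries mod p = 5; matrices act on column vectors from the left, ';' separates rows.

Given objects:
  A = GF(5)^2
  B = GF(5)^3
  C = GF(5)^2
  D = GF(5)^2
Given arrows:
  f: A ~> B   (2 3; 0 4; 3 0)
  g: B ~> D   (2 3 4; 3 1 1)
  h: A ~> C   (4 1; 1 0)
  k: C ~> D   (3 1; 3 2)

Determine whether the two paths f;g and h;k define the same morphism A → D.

Answer: DOES NOT COMMUTE

Trace:
Along f;g (path 1):
  e0=[1,0] f~>[2,0,3] g~>[1,4]
  e1=[0,1] f~>[3,4,0] g~>[3,3]
  ⟦path⟧₁ = (1 3; 4 3)
Along h;k (path 2):
  e0=[1,0] h~>[4,1] k~>[3,4]
  e1=[0,1] h~>[1,0] k~>[3,3]
  ⟦path⟧₂ = (3 3; 4 3)
Equal? differ; not commutative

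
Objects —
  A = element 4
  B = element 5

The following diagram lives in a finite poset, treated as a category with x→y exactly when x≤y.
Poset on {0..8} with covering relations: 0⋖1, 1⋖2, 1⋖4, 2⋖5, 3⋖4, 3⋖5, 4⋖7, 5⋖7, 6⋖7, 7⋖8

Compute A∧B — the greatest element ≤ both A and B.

Answer: NO MEET EXISTS

Derivation:
Lower bounds of A=4 and B=5: {0,1,3}
  maximal lower bounds 1 and 3 are incomparable: neither 1≤3 nor 3≤1
→ no greatest lower bound exists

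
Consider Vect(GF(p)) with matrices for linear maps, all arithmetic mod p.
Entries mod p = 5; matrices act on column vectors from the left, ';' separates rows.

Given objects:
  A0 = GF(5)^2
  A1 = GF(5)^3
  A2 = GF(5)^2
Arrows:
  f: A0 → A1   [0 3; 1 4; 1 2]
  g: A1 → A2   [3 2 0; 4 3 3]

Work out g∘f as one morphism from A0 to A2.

Answer: [2 2; 1 0]

Derivation:
  e0=(1,0) f→(0,1,1) g→(2,1)
  e1=(0,1) f→(3,4,2) g→(2,0)
⟦path⟧: [2 2; 1 0]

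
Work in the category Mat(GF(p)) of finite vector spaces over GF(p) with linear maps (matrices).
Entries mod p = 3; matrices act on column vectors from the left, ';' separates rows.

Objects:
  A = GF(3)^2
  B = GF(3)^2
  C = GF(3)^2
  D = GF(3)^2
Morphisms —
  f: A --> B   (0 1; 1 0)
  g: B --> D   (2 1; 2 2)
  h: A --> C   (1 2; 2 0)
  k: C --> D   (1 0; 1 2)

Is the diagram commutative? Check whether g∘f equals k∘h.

Answer: COMMUTES

Work:
Along f;g (path 1):
  e0=(1,0) f-->(0,1) g-->(1,2)
  e1=(0,1) f-->(1,0) g-->(2,2)
  result₁ = (1 2; 2 2)
Along h;k (path 2):
  e0=(1,0) h-->(1,2) k-->(1,2)
  e1=(0,1) h-->(2,0) k-->(2,2)
  result₂ = (1 2; 2 2)
Equal? YES — commutes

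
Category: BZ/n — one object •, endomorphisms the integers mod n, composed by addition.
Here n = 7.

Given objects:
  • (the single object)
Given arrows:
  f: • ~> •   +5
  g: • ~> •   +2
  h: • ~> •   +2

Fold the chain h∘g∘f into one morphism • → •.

  0 +5≡5 +2≡0 +2≡2  (mod 7)
result: +2

Answer: +2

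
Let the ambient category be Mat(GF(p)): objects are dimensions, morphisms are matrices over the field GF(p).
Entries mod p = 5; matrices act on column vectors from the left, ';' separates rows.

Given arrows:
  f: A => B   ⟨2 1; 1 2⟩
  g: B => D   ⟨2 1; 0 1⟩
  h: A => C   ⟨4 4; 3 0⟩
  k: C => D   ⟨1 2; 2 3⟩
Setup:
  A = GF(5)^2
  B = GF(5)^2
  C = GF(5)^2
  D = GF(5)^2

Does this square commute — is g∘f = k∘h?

Answer: DOES NOT COMMUTE

Trace:
Along f;g (path 1):
  e0=(1,0) f=>(2,1) g=>(0,1)
  e1=(0,1) f=>(1,2) g=>(4,2)
  composite₁ = ⟨0 4; 1 2⟩
Along h;k (path 2):
  e0=(1,0) h=>(4,3) k=>(0,2)
  e1=(0,1) h=>(4,0) k=>(4,3)
  composite₂ = ⟨0 4; 2 3⟩
Equal? differ; not commutative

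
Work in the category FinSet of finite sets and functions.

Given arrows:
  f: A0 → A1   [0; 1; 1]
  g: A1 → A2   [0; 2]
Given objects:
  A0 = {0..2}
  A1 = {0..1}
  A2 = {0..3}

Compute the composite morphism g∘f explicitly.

  0 f→0 g→0
  1 f→1 g→2
  2 f→1 g→2
result: [0; 2; 2]

Answer: [0; 2; 2]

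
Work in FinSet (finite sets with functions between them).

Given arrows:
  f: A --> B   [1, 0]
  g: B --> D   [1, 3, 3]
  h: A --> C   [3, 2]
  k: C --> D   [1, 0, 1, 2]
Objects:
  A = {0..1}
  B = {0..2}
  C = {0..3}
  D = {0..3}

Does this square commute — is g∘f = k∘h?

Answer: DOES NOT COMMUTE

Trace:
1) trace f;g:
  0 f-->1 g-->3
  1 f-->0 g-->1
  composite₁ = [3, 1]
2) trace h;k:
  0 h-->3 k-->2
  1 h-->2 k-->1
  composite₂ = [2, 1]
Equal? NO — does not commute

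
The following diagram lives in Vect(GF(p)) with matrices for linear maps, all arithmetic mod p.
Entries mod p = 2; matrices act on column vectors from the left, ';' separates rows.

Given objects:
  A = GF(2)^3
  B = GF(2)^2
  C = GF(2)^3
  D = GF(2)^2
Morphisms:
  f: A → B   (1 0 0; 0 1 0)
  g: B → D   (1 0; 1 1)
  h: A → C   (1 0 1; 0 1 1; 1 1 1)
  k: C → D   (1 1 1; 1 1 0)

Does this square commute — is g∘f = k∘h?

Answer: DOES NOT COMMUTE

Derivation:
1) trace f;g:
  e0=⟨1,0,0⟩ f→⟨1,0⟩ g→⟨1,1⟩
  e1=⟨0,1,0⟩ f→⟨0,1⟩ g→⟨0,1⟩
  e2=⟨0,0,1⟩ f→⟨0,0⟩ g→⟨0,0⟩
  composite₁ = (1 0 0; 1 1 0)
2) trace h;k:
  e0=⟨1,0,0⟩ h→⟨1,0,1⟩ k→⟨0,1⟩
  e1=⟨0,1,0⟩ h→⟨0,1,1⟩ k→⟨0,1⟩
  e2=⟨0,0,1⟩ h→⟨1,1,1⟩ k→⟨1,0⟩
  composite₂ = (0 0 1; 1 1 0)
Equal? NO — does not commute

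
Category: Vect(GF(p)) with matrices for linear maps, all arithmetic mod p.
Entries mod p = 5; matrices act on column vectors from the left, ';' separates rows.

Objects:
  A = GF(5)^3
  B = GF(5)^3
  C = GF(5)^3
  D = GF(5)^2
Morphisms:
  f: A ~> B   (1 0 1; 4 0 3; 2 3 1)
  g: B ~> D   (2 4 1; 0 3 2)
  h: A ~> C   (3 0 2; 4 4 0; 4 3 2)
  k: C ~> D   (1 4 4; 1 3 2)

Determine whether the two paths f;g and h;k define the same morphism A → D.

1) trace f;g:
  e0=⟨1,0,0⟩ f~>⟨1,4,2⟩ g~>⟨0,1⟩
  e1=⟨0,1,0⟩ f~>⟨0,0,3⟩ g~>⟨3,1⟩
  e2=⟨0,0,1⟩ f~>⟨1,3,1⟩ g~>⟨0,1⟩
  result₁ = (0 3 0; 1 1 1)
2) trace h;k:
  e0=⟨1,0,0⟩ h~>⟨3,4,4⟩ k~>⟨0,3⟩
  e1=⟨0,1,0⟩ h~>⟨0,4,3⟩ k~>⟨3,3⟩
  e2=⟨0,0,1⟩ h~>⟨2,0,2⟩ k~>⟨0,1⟩
  result₂ = (0 3 0; 3 3 1)
Equal? distinct morphisms ✗

Answer: DOES NOT COMMUTE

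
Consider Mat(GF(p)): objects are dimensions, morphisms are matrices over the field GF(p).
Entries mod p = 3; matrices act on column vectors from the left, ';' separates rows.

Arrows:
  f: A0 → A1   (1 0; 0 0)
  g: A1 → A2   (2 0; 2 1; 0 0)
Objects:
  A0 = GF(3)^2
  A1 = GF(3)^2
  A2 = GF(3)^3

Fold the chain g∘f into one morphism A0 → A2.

Answer: (2 0; 2 0; 0 0)

Derivation:
  e0=(1,0) f→(1,0) g→(2,2,0)
  e1=(0,1) f→(0,0) g→(0,0,0)
⟦path⟧: (2 0; 2 0; 0 0)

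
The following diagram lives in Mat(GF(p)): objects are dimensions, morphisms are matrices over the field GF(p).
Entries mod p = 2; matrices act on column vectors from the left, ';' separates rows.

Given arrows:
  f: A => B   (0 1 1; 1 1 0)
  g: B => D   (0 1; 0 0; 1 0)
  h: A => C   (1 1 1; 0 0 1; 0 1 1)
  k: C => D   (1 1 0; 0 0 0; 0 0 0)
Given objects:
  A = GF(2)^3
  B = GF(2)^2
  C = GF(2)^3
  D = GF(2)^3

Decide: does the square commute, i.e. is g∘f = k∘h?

Path 1 = f;g:
  e0=[1,0,0] f=>[0,1] g=>[1,0,0]
  e1=[0,1,0] f=>[1,1] g=>[1,0,1]
  e2=[0,0,1] f=>[1,0] g=>[0,0,1]
  composite₁ = (1 1 0; 0 0 0; 0 1 1)
Path 2 = h;k:
  e0=[1,0,0] h=>[1,0,0] k=>[1,0,0]
  e1=[0,1,0] h=>[1,0,1] k=>[1,0,0]
  e2=[0,0,1] h=>[1,1,1] k=>[0,0,0]
  composite₂ = (1 1 0; 0 0 0; 0 0 0)
Equal? distinct morphisms ✗

Answer: DOES NOT COMMUTE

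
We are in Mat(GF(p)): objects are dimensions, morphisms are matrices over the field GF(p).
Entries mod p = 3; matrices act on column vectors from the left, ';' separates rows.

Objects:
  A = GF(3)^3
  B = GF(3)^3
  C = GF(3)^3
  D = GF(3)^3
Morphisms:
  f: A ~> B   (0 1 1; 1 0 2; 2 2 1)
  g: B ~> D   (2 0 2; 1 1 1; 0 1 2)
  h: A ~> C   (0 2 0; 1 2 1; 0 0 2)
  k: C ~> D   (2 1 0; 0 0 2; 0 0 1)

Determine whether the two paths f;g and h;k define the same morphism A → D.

Answer: DOES NOT COMMUTE

Derivation:
Path 1 = f;g:
  e0=[1,0,0] f~>[0,1,2] g~>[1,0,2]
  e1=[0,1,0] f~>[1,0,2] g~>[0,0,1]
  e2=[0,0,1] f~>[1,2,1] g~>[1,1,1]
  ⟦path⟧₁ = (1 0 1; 0 0 1; 2 1 1)
Path 2 = h;k:
  e0=[1,0,0] h~>[0,1,0] k~>[1,0,0]
  e1=[0,1,0] h~>[2,2,0] k~>[0,0,0]
  e2=[0,0,1] h~>[0,1,2] k~>[1,1,2]
  ⟦path⟧₂ = (1 0 1; 0 0 1; 0 0 2)
Equal? NO — does not commute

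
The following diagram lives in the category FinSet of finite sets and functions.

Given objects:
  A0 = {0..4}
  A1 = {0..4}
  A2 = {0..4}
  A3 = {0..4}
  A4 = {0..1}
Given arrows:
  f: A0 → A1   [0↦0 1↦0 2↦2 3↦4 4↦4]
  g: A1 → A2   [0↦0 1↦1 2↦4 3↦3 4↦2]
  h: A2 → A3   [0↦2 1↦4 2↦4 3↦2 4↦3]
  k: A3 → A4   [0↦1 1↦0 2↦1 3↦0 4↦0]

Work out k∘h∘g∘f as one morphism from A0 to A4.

  0 f→0 g→0 h→2 k→1
  1 f→0 g→0 h→2 k→1
  2 f→2 g→4 h→3 k→0
  3 f→4 g→2 h→4 k→0
  4 f→4 g→2 h→4 k→0
composite: [0↦1 1↦1 2↦0 3↦0 4↦0]

Answer: [0↦1 1↦1 2↦0 3↦0 4↦0]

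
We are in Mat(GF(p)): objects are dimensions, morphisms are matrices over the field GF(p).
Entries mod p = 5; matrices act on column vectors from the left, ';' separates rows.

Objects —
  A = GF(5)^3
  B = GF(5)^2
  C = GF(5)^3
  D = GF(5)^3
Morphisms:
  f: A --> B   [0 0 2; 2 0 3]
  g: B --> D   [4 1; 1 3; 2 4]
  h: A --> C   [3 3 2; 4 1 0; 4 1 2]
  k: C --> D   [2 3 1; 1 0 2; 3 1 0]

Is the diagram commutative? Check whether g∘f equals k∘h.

Along f;g (path 1):
  e0=(1,0,0) f-->(0,2) g-->(2,1,3)
  e1=(0,1,0) f-->(0,0) g-->(0,0,0)
  e2=(0,0,1) f-->(2,3) g-->(1,1,1)
  result₁ = [2 0 1; 1 0 1; 3 0 1]
Along h;k (path 2):
  e0=(1,0,0) h-->(3,4,4) k-->(2,1,3)
  e1=(0,1,0) h-->(3,1,1) k-->(0,0,0)
  e2=(0,0,1) h-->(2,0,2) k-->(1,1,1)
  result₂ = [2 0 1; 1 0 1; 3 0 1]
Equal? equal; square commutes

Answer: COMMUTES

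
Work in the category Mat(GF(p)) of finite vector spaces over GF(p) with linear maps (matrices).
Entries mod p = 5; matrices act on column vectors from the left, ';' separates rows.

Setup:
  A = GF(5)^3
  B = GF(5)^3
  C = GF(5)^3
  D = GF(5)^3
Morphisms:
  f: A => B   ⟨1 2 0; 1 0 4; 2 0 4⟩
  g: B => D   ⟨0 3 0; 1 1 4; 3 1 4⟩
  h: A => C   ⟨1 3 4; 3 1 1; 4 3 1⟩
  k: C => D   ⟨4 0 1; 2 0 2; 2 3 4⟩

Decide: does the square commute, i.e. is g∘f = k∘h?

Answer: COMMUTES

Derivation:
1) trace f;g:
  e0=[1,0,0] f=>[1,1,2] g=>[3,0,2]
  e1=[0,1,0] f=>[2,0,0] g=>[0,2,1]
  e2=[0,0,1] f=>[0,4,4] g=>[2,0,0]
  ⟦path⟧₁ = ⟨3 0 2; 0 2 0; 2 1 0⟩
2) trace h;k:
  e0=[1,0,0] h=>[1,3,4] k=>[3,0,2]
  e1=[0,1,0] h=>[3,1,3] k=>[0,2,1]
  e2=[0,0,1] h=>[4,1,1] k=>[2,0,0]
  ⟦path⟧₂ = ⟨3 0 2; 0 2 0; 2 1 0⟩
Equal? equal; square commutes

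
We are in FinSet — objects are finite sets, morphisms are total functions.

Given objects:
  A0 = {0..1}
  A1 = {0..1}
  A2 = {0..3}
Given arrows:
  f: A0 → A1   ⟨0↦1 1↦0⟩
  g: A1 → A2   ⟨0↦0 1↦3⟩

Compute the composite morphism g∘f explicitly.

  0 f→1 g→3
  1 f→0 g→0
⟦path⟧: ⟨0↦3 1↦0⟩

Answer: ⟨0↦3 1↦0⟩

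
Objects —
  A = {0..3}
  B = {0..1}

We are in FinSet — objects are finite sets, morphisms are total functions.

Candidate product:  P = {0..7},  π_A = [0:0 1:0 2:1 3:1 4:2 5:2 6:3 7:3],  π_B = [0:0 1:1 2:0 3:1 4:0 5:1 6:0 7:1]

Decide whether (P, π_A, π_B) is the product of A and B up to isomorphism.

Answer: VALID PRODUCT

Trace:
|A|·|B| = 4·2 = 8;  |P| = 8
Check the pairing map k ↦ (π_A(k), π_B(k)):
  0 : (0,0)
  1 : (0,1)
  2 : (1,0)
  3 : (1,1)
  4 : (2,0)
  5 : (2,1)
  6 : (3,0)
  7 : (3,1)
distinct pairs in image: 8 / 8 needed
  → bijection onto A×B; projections well-typed.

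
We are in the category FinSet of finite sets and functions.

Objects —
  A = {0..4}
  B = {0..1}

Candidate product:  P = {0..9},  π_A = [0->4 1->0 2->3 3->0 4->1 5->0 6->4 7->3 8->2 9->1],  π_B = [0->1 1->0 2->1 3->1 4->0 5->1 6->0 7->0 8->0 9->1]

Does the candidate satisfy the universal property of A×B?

Answer: NOT A VALID PRODUCT — duplicate pair at indices 3,5

Trace:
|A|·|B| = 5·2 = 10;  |P| = 10
Check the pairing map k ↦ (π_A(k), π_B(k)):
  0 -> (4,1)
  1 -> (0,0)
  2 -> (3,1)
  3 -> (0,1)
  4 -> (1,0)
  5 -> (0,1)  ✗ repeats pair of k=3
  6 -> (4,0)
  7 -> (3,0)
  8 -> (2,0)
  9 -> (1,1)
distinct pairs in image: 9 / 10 needed
  → (0,1) hit at k=3 and k=5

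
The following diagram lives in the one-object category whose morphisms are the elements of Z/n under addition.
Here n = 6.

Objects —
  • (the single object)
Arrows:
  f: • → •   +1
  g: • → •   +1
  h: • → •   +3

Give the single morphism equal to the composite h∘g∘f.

Answer: +5

Derivation:
  0 +1≡1 +1≡2 +3≡5  (mod 6)
⟦path⟧: +5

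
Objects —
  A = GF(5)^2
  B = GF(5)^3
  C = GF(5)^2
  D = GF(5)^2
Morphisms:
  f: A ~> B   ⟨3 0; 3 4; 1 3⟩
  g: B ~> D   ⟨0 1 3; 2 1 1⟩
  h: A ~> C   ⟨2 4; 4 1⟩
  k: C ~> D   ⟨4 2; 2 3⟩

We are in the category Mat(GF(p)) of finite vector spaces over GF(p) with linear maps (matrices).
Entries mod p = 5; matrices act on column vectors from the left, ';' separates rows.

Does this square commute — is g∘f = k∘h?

Along f;g (path 1):
  e0=[1,0] f~>[3,3,1] g~>[1,0]
  e1=[0,1] f~>[0,4,3] g~>[3,2]
  result₁ = ⟨1 3; 0 2⟩
Along h;k (path 2):
  e0=[1,0] h~>[2,4] k~>[1,1]
  e1=[0,1] h~>[4,1] k~>[3,1]
  result₂ = ⟨1 3; 1 1⟩
Equal? differ; not commutative

Answer: DOES NOT COMMUTE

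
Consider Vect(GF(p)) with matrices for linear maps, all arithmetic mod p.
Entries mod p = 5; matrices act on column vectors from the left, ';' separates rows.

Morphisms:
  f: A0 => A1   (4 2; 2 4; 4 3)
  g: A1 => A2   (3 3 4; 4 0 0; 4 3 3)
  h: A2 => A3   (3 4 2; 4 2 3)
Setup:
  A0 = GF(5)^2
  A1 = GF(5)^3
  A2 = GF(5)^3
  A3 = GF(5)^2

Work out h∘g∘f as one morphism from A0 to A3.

Answer: (4 0; 0 3)

Trace:
  e0=[1,0] f=>[4,2,4] g=>[4,1,4] h=>[4,0]
  e1=[0,1] f=>[2,4,3] g=>[0,3,4] h=>[0,3]
composite: (4 0; 0 3)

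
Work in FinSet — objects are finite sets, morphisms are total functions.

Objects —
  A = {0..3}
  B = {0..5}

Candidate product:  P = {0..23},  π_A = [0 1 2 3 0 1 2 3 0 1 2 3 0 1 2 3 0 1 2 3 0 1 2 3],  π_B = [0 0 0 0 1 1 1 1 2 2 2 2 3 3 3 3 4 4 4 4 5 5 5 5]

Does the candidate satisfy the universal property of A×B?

Answer: VALID PRODUCT

Derivation:
|A|·|B| = 4·6 = 24;  |P| = 24
Check the pairing map k ↦ (π_A(k), π_B(k)):
  0 ↦ (0,0)
  1 ↦ (1,0)
  2 ↦ (2,0)
  3 ↦ (3,0)
  4 ↦ (0,1)
  5 ↦ (1,1)
  6 ↦ (2,1)
  7 ↦ (3,1)
  8 ↦ (0,2)
  9 ↦ (1,2)
  10 ↦ (2,2)
  11 ↦ (3,2)
  12 ↦ (0,3)
  13 ↦ (1,3)
  14 ↦ (2,3)
  15 ↦ (3,3)
  16 ↦ (0,4)
  17 ↦ (1,4)
  18 ↦ (2,4)
  19 ↦ (3,4)
  20 ↦ (0,5)
  21 ↦ (1,5)
  22 ↦ (2,5)
  23 ↦ (3,5)
distinct pairs in image: 24 / 24 needed
  → bijection onto A×B; projections well-typed.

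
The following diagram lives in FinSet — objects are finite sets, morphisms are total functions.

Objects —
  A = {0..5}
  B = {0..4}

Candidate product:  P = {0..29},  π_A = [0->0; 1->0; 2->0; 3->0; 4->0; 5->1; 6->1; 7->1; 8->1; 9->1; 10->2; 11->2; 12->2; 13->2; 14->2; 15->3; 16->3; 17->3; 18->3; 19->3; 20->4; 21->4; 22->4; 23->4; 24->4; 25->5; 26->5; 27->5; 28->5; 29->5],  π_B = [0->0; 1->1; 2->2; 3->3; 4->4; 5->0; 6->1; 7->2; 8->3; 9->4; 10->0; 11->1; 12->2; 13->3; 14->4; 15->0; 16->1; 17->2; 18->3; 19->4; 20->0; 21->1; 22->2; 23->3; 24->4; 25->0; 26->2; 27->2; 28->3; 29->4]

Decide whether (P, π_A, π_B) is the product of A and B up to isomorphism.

Answer: NOT A VALID PRODUCT — duplicate pair at indices 27,26

Work:
|A|·|B| = 6·5 = 30;  |P| = 30
Check the pairing map k ↦ (π_A(k), π_B(k)):
  0 -> (0,0)
  1 -> (0,1)
  2 -> (0,2)
  3 -> (0,3)
  4 -> (0,4)
  5 -> (1,0)
  6 -> (1,1)
  7 -> (1,2)
  8 -> (1,3)
  9 -> (1,4)
  10 -> (2,0)
  11 -> (2,1)
  12 -> (2,2)
  13 -> (2,3)
  14 -> (2,4)
  15 -> (3,0)
  16 -> (3,1)
  17 -> (3,2)
  18 -> (3,3)
  19 -> (3,4)
  20 -> (4,0)
  21 -> (4,1)
  22 -> (4,2)
  23 -> (4,3)
  24 -> (4,4)
  25 -> (5,0)
  26 -> (5,2)
  27 -> (5,2)  ✗ repeats pair of k=26
  28 -> (5,3)
  29 -> (5,4)
distinct pairs in image: 29 / 30 needed
  → (5,2) hit at k=26 and k=27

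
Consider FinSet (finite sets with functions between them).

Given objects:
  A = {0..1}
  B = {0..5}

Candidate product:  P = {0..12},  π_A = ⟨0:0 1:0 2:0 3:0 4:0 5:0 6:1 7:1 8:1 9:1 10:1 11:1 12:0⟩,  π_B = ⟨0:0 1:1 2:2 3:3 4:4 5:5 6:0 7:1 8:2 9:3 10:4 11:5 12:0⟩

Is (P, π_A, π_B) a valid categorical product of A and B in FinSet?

|A|·|B| = 2·6 = 12;  |P| = 13
  → cardinalities differ; no bijection possible.

Answer: NOT A VALID PRODUCT — |P|=13 ≠ |A|·|B|=12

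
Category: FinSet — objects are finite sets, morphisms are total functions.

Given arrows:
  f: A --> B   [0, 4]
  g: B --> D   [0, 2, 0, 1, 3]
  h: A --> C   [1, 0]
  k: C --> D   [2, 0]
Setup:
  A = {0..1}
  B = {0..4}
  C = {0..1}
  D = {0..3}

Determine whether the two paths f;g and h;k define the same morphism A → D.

1) trace f;g:
  0 f-->0 g-->0
  1 f-->4 g-->3
  composite₁ = [0, 3]
2) trace h;k:
  0 h-->1 k-->0
  1 h-->0 k-->2
  composite₂ = [0, 2]
Equal? differ; not commutative

Answer: DOES NOT COMMUTE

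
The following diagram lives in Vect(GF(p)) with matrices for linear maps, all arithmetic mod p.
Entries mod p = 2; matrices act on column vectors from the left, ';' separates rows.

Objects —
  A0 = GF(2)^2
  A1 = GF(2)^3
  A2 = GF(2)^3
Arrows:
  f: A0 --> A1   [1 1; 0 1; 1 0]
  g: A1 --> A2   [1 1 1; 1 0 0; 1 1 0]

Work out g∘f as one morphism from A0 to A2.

Answer: [0 0; 1 1; 1 0]

Derivation:
  e0=⟨1,0⟩ f-->⟨1,0,1⟩ g-->⟨0,1,1⟩
  e1=⟨0,1⟩ f-->⟨1,1,0⟩ g-->⟨0,1,0⟩
composite: [0 0; 1 1; 1 0]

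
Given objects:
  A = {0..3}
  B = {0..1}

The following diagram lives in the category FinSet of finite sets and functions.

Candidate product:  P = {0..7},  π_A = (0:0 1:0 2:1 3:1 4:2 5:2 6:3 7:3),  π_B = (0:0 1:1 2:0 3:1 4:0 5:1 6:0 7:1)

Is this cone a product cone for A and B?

Answer: VALID PRODUCT

Derivation:
|A|·|B| = 4·2 = 8;  |P| = 8
Check the pairing map k ↦ (π_A(k), π_B(k)):
  0 : (0,0)
  1 : (0,1)
  2 : (1,0)
  3 : (1,1)
  4 : (2,0)
  5 : (2,1)
  6 : (3,0)
  7 : (3,1)
distinct pairs in image: 8 / 8 needed
  → bijection onto A×B; projections well-typed.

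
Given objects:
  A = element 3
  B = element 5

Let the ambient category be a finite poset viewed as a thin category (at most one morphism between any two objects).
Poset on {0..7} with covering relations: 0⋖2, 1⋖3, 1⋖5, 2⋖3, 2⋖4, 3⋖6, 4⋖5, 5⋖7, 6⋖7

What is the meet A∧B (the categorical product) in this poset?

Common predecessors of 3,5: {0,1,2}
  maximal lower bounds 1 and 2 are incomparable: neither 1⊑2 nor 2⊑1
→ no greatest lower bound exists

Answer: NO MEET EXISTS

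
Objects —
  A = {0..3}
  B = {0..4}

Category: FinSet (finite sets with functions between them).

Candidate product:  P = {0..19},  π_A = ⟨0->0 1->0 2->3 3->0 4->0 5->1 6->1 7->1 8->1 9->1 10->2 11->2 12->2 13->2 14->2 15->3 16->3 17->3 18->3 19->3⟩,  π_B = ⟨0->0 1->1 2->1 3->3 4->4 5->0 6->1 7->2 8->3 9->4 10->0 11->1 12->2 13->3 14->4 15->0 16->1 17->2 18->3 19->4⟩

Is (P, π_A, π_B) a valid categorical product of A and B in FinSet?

|A|·|B| = 4·5 = 20;  |P| = 20
Check the pairing map k ↦ (π_A(k), π_B(k)):
  0 -> (0,0)
  1 -> (0,1)
  2 -> (3,1)
  3 -> (0,3)
  4 -> (0,4)
  5 -> (1,0)
  6 -> (1,1)
  7 -> (1,2)
  8 -> (1,3)
  9 -> (1,4)
  10 -> (2,0)
  11 -> (2,1)
  12 -> (2,2)
  13 -> (2,3)
  14 -> (2,4)
  15 -> (3,0)
  16 -> (3,1)  ✗ repeats pair of k=2
  17 -> (3,2)
  18 -> (3,3)
  19 -> (3,4)
distinct pairs in image: 19 / 20 needed
  → (3,1) hit at k=2 and k=16

Answer: NOT A VALID PRODUCT — duplicate pair at indices 16,2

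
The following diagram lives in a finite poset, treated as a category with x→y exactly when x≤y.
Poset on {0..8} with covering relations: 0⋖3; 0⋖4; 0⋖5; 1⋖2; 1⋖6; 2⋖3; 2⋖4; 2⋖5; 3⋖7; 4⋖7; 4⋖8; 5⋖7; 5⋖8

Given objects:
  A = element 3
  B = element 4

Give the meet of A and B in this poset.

Common predecessors of 3,4: {0,1,2}
  maximal lower bounds 0 and 2 are incomparable: neither 0<=2 nor 2<=0
→ no greatest lower bound exists

Answer: NO MEET EXISTS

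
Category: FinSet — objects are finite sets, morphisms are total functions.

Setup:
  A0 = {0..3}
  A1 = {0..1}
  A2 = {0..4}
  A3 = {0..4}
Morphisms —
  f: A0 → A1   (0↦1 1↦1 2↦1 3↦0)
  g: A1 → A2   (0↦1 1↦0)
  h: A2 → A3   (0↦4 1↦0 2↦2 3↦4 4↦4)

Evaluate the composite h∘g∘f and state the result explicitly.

Answer: (0↦4 1↦4 2↦4 3↦0)

Trace:
  0 f→1 g→0 h→4
  1 f→1 g→0 h→4
  2 f→1 g→0 h→4
  3 f→0 g→1 h→0
result: (0↦4 1↦4 2↦4 3↦0)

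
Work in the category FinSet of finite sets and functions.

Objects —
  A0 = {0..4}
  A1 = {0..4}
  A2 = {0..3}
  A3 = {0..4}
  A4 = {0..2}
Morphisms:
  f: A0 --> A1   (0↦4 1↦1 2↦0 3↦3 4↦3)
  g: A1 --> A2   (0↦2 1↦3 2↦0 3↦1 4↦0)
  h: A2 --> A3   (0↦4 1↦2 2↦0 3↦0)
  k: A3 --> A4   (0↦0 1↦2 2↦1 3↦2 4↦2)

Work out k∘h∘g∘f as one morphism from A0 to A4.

  0 f-->4 g-->0 h-->4 k-->2
  1 f-->1 g-->3 h-->0 k-->0
  2 f-->0 g-->2 h-->0 k-->0
  3 f-->3 g-->1 h-->2 k-->1
  4 f-->3 g-->1 h-->2 k-->1
result: (0↦2 1↦0 2↦0 3↦1 4↦1)

Answer: (0↦2 1↦0 2↦0 3↦1 4↦1)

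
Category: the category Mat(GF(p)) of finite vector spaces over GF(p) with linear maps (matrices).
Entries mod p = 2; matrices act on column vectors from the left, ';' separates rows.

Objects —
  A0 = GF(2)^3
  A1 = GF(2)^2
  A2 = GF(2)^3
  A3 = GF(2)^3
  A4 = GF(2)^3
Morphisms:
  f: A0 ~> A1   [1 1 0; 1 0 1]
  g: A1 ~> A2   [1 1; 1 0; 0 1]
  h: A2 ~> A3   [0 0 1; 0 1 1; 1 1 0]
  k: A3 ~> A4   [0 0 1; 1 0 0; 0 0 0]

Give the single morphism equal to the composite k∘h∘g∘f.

  e0=[1,0,0] f~>[1,1] g~>[0,1,1] h~>[1,0,1] k~>[1,1,0]
  e1=[0,1,0] f~>[1,0] g~>[1,1,0] h~>[0,1,0] k~>[0,0,0]
  e2=[0,0,1] f~>[0,1] g~>[1,0,1] h~>[1,1,1] k~>[1,1,0]
⟦path⟧: [1 0 1; 1 0 1; 0 0 0]

Answer: [1 0 1; 1 0 1; 0 0 0]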